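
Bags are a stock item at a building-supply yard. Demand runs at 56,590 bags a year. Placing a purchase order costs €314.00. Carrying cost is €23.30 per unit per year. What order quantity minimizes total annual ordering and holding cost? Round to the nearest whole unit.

EOQ = √(2DS / H) = √(2 × 56,590 × 314 / 23.3).
= √(35,538,520 / 23.3) = √1,525,258.3691 ≈ 1235.014.

Q* ≈ 1,235 bags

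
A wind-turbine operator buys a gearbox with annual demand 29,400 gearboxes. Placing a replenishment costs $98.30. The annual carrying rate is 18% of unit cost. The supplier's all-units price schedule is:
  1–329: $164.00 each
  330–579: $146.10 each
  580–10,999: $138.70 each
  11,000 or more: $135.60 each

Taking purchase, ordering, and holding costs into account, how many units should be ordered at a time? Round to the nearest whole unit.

Q* ≈ 580 gearboxes

Holding cost per unit per year at price C is H = 0.18·C.
For each price level, check whether its EOQ is feasible; otherwise the best quantity at that price is the breakpoint.
Tier 1 ($164.00): EOQ = 442.5 exceeds tier's upper bound 329, so this tier is dominated.
EOQ at $146.10 = 468.8 (feasible in tier 2): TC = 29,400×$146.10 + (29,400/468.8)×98.3 + (468.8/2)×0.18×$146.10 = $4,307,668.97.
EOQ at $138.70 = 481.2 < 580, so use break Q=580: TC = 29,400×$138.70 + (29,400/580.0)×98.3 + (580.0/2)×0.18×$138.70 = $4,090,002.93.
EOQ at $135.60 = 486.6 < 11000, so use break Q=11000: TC = 29,400×$135.60 + (29,400/11000.0)×98.3 + (11000.0/2)×0.18×$135.60 = $4,121,146.73.
Lowest total cost is $4,090,002.93 at Q = 580.0.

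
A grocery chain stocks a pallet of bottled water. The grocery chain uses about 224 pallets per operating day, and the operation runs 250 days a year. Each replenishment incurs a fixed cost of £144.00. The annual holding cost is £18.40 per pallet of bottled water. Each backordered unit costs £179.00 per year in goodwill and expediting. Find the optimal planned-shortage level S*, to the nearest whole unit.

S* ≈ 92 pallets

Annual demand D = 224 × 250 = 56,000.
With planned backorders, Q* = √(2DS/H) · √((H+B)/B).
√(2DS/H) = √(2 × 56,000 × 144 / 18.4) = 936.227.
√((H+B)/B) = √((18.4+179)/179) = 1.0501.
Q* ≈ 983.170.
S* = Q* · H/(H+B) = 983.170 × 18.4/197.4 ≈ 91.643.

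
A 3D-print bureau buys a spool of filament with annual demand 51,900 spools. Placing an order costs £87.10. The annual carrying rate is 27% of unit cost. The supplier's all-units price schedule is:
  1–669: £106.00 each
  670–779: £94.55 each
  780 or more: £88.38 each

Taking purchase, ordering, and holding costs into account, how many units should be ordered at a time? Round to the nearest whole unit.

Q* ≈ 780 spools

Holding cost per unit per year at price C is H = 0.27·C.
For each price level, check whether its EOQ is feasible; otherwise the best quantity at that price is the breakpoint.
EOQ at £106.00 = 562.0 (feasible in tier 1): TC = 51,900×£106.00 + (51,900/562.0)×87.1 + (562.0/2)×0.27×£106.00 = £5,517,485.80.
EOQ at £94.55 = 595.1 < 670, so use break Q=670: TC = 51,900×£94.55 + (51,900/670.0)×87.1 + (670.0/2)×0.27×£94.55 = £4,922,444.05.
EOQ at £88.38 = 615.5 < 780, so use break Q=780: TC = 51,900×£88.38 + (51,900/780.0)×87.1 + (780.0/2)×0.27×£88.38 = £4,602,023.91.
Lowest total cost is £4,602,023.91 at Q = 780.0.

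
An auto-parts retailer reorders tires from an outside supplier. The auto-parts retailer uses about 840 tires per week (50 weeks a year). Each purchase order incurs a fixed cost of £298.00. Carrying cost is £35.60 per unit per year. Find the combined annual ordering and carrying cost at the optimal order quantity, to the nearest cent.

Annual demand D = 840 × 50 = 42,000.
The optimal lot size = √(2DS/H) = √(2 × 42,000 × 298 / 35.6) ≈ 838.54.
At Q*, ordering cost (D/Q*)S equals holding cost (Q*/2)H, each = √(DSH/2).
Minimum total = √(2DSH) = √(2 × 42,000 × 298 × 35.6) ≈ 29851.955.

TC* ≈ £29,851.95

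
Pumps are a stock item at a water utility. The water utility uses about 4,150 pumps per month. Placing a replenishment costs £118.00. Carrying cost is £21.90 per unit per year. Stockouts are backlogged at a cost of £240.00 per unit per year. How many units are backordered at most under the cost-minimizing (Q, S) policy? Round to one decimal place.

S* ≈ 64.0 pumps

Annual demand D = 4,150 × 12 = 49,800.
With planned backorders, Q* = √(2DS/H) · √((H+B)/B).
√(2DS/H) = √(2 × 49,800 × 118 / 21.9) = 732.569.
√((H+B)/B) = √((21.9+240)/240) = 1.0446.
Q* ≈ 765.263.
S* = Q* · H/(H+B) = 765.263 × 21.9/261.9 ≈ 63.991.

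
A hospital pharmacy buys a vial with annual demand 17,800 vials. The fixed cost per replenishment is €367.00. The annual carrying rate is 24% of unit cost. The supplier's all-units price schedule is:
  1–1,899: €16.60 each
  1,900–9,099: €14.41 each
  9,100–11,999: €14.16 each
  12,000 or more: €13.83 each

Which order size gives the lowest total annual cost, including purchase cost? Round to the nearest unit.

Holding cost per unit per year at price C is H = 0.24·C.
Candidates are each tier's EOQ (if it falls in that tier) and each price-break quantity.
EOQ at €16.60 = 1810.9 (feasible in tier 1): TC = 17,800×€16.60 + (17,800/1810.9)×367 + (1810.9/2)×0.24×€16.60 = €302,694.69.
EOQ at €14.41 = 1943.7 (feasible in tier 2): TC = 17,800×€14.41 + (17,800/1943.7)×367 + (1943.7/2)×0.24×€14.41 = €263,219.96.
EOQ at €14.16 = 1960.7 < 9100, so use break Q=9100: TC = 17,800×€14.16 + (17,800/9100.0)×367 + (9100.0/2)×0.24×€14.16 = €268,228.59.
EOQ at €13.83 = 1984.0 < 12000, so use break Q=12000: TC = 17,800×€13.83 + (17,800/12000.0)×367 + (12000.0/2)×0.24×€13.83 = €266,633.58.
Lowest total cost is €263,219.96 at Q = 1943.7.

Q* ≈ 1,944 vials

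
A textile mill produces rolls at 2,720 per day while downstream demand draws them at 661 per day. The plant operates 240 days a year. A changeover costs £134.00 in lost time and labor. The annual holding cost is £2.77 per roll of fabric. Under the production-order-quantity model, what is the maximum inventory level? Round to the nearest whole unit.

Annual demand D = 661 × 240 = 158,640.
Production build-up factor (1 − d/p) = 1 − 661/2,720 = 0.7570.
Q* = √(2DS / (H(1 − d/p))) = √(2 × 158,640 × 134 / (2.77 × 0.7570)).
= √(42,515,520 / 2.0968) ≈ 4502.878.
Maximum inventory = Q*(1 − d/p) = 4502.878 × 0.7570 ≈ 3408.612.

I_max ≈ 3,409 rolls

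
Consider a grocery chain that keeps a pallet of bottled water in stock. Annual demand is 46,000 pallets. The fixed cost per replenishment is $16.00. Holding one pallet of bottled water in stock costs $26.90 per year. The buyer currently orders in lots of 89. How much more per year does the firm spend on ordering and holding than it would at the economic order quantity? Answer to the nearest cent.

Extra cost ≈ $3,174.11 per year

EOQ = √(2DS/H) = √(2 × 46,000 × 16 / 26.9) ≈ 233.93.
Cost at Q* = (D/Q*)S + (Q*/2)H = √(2DSH) ≈ $6,292.60.
Cost at Q = 89: (46,000/89)×16 + (89/2)×26.9 = $8,269.66 + $1,197.05 = $9,466.71.
Excess = $9,466.71 − $6,292.60 = $3,174.11.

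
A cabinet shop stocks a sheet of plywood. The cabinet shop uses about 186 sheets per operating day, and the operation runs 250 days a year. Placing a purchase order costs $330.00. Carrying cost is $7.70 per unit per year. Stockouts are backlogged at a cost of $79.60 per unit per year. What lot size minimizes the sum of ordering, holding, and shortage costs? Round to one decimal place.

Annual demand D = 186 × 250 = 46,500.
With planned backorders, Q* = √(2DS/H) · √((H+B)/B).
√(2DS/H) = √(2 × 46,500 × 330 / 7.7) = 1996.425.
√((H+B)/B) = √((7.7+79.6)/79.6) = 1.0473.
Q* ≈ 2090.758.

Q* ≈ 2,090.8 sheets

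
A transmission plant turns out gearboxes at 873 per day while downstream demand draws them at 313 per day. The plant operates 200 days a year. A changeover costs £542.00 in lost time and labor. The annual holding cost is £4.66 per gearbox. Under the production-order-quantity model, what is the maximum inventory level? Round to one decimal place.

I_max ≈ 3,056.3 gearboxes

Annual demand D = 313 × 200 = 62,600.
Production build-up factor (1 − d/p) = 1 − 313/873 = 0.6415.
Q* = √(2DS / (H(1 − d/p))) = √(2 × 62,600 × 542 / (4.66 × 0.6415)).
= √(67,858,400 / 2.9892) ≈ 4764.551.
Maximum inventory = Q*(1 − d/p) = 4764.551 × 0.6415 ≈ 3056.298.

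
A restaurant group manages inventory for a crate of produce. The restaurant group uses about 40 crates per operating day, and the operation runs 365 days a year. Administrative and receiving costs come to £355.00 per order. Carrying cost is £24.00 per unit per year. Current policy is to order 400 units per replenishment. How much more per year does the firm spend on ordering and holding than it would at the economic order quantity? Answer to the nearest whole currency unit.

Annual demand D = 40 × 365 = 14,600.
EOQ = √(2DS/H) = √(2 × 14,600 × 355 / 24) ≈ 657.20.
Cost at Q* = (D/Q*)S + (Q*/2)H = √(2DSH) ≈ £15,772.89.
Cost at Q = 400: (14,600/400)×355 + (400/2)×24 = £12,957.50 + £4,800.00 = £17,757.50.
Excess = £17,757.50 − £15,772.89 = £1,984.61.

Extra cost ≈ £1,985 per year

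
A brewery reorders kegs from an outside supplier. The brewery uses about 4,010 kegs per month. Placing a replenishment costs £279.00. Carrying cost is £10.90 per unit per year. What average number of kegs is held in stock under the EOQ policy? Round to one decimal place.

Average inventory ≈ 784.8 kegs

Annual demand D = 4,010 × 12 = 48,120.
EOQ = √(2DS/H) = √(2 × 48,120 × 279 / 10.9) ≈ 1569.52.
Average inventory = Q*/2 ≈ 1569.52 / 2 = 784.760.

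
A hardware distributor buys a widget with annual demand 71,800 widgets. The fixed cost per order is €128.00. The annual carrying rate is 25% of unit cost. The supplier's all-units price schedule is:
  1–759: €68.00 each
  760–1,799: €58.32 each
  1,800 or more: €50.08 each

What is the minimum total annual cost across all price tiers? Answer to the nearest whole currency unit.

TC* ≈ €3,612,118

Holding cost per unit per year at price C is H = 0.25·C.
For each price level, check whether its EOQ is feasible; otherwise the best quantity at that price is the breakpoint.
Tier 1 (€68.00): EOQ = 1039.8 exceeds tier's upper bound 759, so this tier is dominated.
EOQ at €58.32 = 1122.8 (feasible in tier 2): TC = 71,800×€58.32 + (71,800/1122.8)×128 + (1122.8/2)×0.25×€58.32 = €4,203,746.46.
EOQ at €50.08 = 1211.7 < 1800, so use break Q=1800: TC = 71,800×€50.08 + (71,800/1800.0)×128 + (1800.0/2)×0.25×€50.08 = €3,612,117.78.
Lowest total cost among the candidates is at Q = 1800.0.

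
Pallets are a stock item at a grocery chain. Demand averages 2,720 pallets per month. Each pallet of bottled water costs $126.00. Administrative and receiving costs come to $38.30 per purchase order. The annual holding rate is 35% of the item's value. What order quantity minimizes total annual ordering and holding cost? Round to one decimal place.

Annual demand D = 2,720 × 12 = 32,640.
Holding cost H = 0.35 × $126.00 = $44.1000 per unit per year.
EOQ = √(2DS / H) = √(2 × 32,640 × 38.3 / 44.1).
= √(2,500,224 / 44.1) = √56,694.4218 ≈ 238.106.

Q* ≈ 238.1 pallets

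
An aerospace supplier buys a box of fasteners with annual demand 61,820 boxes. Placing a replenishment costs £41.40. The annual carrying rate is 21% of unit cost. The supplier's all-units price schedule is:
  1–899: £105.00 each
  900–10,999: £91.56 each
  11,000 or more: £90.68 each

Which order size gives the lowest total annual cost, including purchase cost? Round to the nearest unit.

Holding cost per unit per year at price C is H = 0.21·C.
Evaluate total cost at each tier's feasible EOQ or, if the EOQ is below the tier, at the tier's minimum quantity.
EOQ at £105.00 = 481.8 (feasible in tier 1): TC = 61,820×£105.00 + (61,820/481.8)×41.4 + (481.8/2)×0.21×£105.00 = £6,501,723.90.
EOQ at £91.56 = 516.0 < 900, so use break Q=900: TC = 61,820×£91.56 + (61,820/900.0)×41.4 + (900.0/2)×0.21×£91.56 = £5,671,735.34.
EOQ at £90.68 = 518.5 < 11000, so use break Q=11000: TC = 61,820×£90.68 + (61,820/11000.0)×41.4 + (11000.0/2)×0.21×£90.68 = £5,710,805.67.
Lowest total cost is £5,671,735.34 at Q = 900.0.

Q* ≈ 900 boxes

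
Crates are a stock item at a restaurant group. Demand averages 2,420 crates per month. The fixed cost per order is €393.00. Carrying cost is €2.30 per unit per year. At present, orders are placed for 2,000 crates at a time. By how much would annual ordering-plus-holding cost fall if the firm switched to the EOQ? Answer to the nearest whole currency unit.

Annual demand D = 2,420 × 12 = 29,040.
EOQ = √(2DS/H) = √(2 × 29,040 × 393 / 2.3) ≈ 3150.25.
Cost at Q* = (D/Q*)S + (Q*/2)H = √(2DSH) ≈ €7,245.59.
Cost at Q = 2,000: (29,040/2,000)×393 + (2,000/2)×2.3 = €5,706.36 + €2,300.00 = €8,006.36.
Excess = €8,006.36 − €7,245.59 = €760.77.

Extra cost ≈ €761 per year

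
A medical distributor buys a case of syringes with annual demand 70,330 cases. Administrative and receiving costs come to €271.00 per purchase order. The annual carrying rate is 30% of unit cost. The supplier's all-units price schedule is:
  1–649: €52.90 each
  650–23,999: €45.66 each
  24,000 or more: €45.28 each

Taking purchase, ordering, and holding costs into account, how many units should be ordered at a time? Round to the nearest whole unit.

Q* ≈ 1,668 cases

Holding cost per unit per year at price C is H = 0.30·C.
For each price level, check whether its EOQ is feasible; otherwise the best quantity at that price is the breakpoint.
Tier 1 (€52.90): EOQ = 1549.8 exceeds tier's upper bound 649, so this tier is dominated.
EOQ at €45.66 = 1668.2 (feasible in tier 2): TC = 70,330×€45.66 + (70,330/1668.2)×271 + (1668.2/2)×0.30×€45.66 = €3,234,118.45.
EOQ at €45.28 = 1675.2 < 24000, so use break Q=24000: TC = 70,330×€45.28 + (70,330/24000.0)×271 + (24000.0/2)×0.30×€45.28 = €3,348,344.54.
Lowest total cost is €3,234,118.45 at Q = 1668.2.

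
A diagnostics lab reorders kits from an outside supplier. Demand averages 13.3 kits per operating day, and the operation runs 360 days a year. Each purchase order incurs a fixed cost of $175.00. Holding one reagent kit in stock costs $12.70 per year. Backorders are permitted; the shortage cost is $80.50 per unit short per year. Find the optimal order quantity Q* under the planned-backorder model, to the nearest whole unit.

Annual demand D = 13.3 × 360 = 4,788.
With planned backorders, Q* = √(2DS/H) · √((H+B)/B).
√(2DS/H) = √(2 × 4,788 × 175 / 12.7) = 363.253.
√((H+B)/B) = √((12.7+80.5)/80.5) = 1.0760.
Q* ≈ 390.858.

Q* ≈ 391 kits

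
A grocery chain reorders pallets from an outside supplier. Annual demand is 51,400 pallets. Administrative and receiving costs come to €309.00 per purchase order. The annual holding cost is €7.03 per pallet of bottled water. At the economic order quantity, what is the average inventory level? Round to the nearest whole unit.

Average inventory ≈ 1,063 pallets

EOQ = √(2DS/H) = √(2 × 51,400 × 309 / 7.03) ≈ 2125.68.
Average inventory = Q*/2 ≈ 2125.68 / 2 = 1062.841.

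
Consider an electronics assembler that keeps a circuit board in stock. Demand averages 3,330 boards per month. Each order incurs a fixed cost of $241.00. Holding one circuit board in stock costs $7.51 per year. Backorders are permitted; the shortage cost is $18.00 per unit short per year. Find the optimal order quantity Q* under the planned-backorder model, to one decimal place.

Q* ≈ 1,906.5 boards

Annual demand D = 3,330 × 12 = 39,960.
With planned backorders, Q* = √(2DS/H) · √((H+B)/B).
√(2DS/H) = √(2 × 39,960 × 241 / 7.51) = 1601.461.
√((H+B)/B) = √((7.51+18)/18) = 1.1905.
Q* ≈ 1906.493.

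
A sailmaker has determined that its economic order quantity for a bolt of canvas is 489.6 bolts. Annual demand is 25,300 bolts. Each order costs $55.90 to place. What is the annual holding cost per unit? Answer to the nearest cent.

H ≈ $11.80

The basic EOQ model gives Q* = √(2DS/H); rearrange for the unknown.
From Q* = √(2DS/H): H = 2DS / Q*² = 2 × 25,300 × 55.9 / 489.6² = 11.7999.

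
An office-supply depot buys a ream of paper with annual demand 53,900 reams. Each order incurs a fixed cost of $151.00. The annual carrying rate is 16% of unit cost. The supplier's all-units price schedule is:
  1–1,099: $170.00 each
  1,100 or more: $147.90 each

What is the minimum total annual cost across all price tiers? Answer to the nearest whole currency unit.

TC* ≈ $7,992,224

Holding cost per unit per year at price C is H = 0.16·C.
For each price level, check whether its EOQ is feasible; otherwise the best quantity at that price is the breakpoint.
EOQ at $170.00 = 773.6 (feasible in tier 1): TC = 53,900×$170.00 + (53,900/773.6)×151 + (773.6/2)×0.16×$170.00 = $9,184,041.77.
EOQ at $147.90 = 829.4 < 1100, so use break Q=1100: TC = 53,900×$147.90 + (53,900/1100.0)×151 + (1100.0/2)×0.16×$147.90 = $7,992,224.20.
Lowest total cost among the candidates is at Q = 1100.0.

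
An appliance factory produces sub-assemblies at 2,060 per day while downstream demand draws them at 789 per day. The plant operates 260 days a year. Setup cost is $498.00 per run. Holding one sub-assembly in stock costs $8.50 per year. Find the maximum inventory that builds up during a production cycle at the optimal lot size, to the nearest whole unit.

Annual demand D = 789 × 260 = 205,140.
Production build-up factor (1 − d/p) = 1 − 789/2,060 = 0.6170.
Q* = √(2DS / (H(1 − d/p))) = √(2 × 205,140 × 498 / (8.5 × 0.6170)).
= √(204,319,440 / 5.2444) ≈ 6241.748.
Maximum inventory = Q*(1 − d/p) = 6241.748 × 0.6170 ≈ 3851.098.

I_max ≈ 3,851 sub-assemblies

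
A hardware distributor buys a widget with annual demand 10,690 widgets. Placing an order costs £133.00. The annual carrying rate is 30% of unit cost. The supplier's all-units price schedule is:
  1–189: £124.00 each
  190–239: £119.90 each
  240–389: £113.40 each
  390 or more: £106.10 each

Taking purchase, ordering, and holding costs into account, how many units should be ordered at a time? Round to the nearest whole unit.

Q* ≈ 390 widgets

Holding cost per unit per year at price C is H = 0.30·C.
Evaluate total cost at each tier's feasible EOQ or, if the EOQ is below the tier, at the tier's minimum quantity.
Tier 1 (£124.00): EOQ = 276.5 exceeds tier's upper bound 189, so this tier is dominated.
Tier 2 (£119.90): EOQ = 281.2 exceeds tier's upper bound 239, so this tier is dominated.
EOQ at £113.40 = 289.1 (feasible in tier 3): TC = 10,690×£113.40 + (10,690/289.1)×133 + (289.1/2)×0.30×£113.40 = £1,222,081.51.
EOQ at £106.10 = 298.9 < 390, so use break Q=390: TC = 10,690×£106.10 + (10,690/390.0)×133 + (390.0/2)×0.30×£106.10 = £1,144,061.41.
Lowest total cost is £1,144,061.41 at Q = 390.0.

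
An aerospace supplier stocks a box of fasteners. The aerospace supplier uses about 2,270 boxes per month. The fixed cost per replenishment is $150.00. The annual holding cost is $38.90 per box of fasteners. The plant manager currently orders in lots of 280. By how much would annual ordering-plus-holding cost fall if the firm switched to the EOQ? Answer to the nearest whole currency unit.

Annual demand D = 2,270 × 12 = 27,240.
EOQ = √(2DS/H) = √(2 × 27,240 × 150 / 38.9) ≈ 458.34.
Cost at Q* = (D/Q*)S + (Q*/2)H = √(2DSH) ≈ $17,829.49.
Cost at Q = 280: (27,240/280)×150 + (280/2)×38.9 = $14,592.86 + $5,446.00 = $20,038.86.
Excess = $20,038.86 − $17,829.49 = $2,209.36.

Extra cost ≈ $2,209 per year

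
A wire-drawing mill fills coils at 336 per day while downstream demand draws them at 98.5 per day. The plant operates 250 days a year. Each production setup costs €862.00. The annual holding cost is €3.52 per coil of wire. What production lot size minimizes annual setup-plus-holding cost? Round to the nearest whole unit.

Q* ≈ 4,131 coils

Annual demand D = 98.5 × 250 = 24,625.
Production build-up factor (1 − d/p) = 1 − 98.5/336 = 0.7068.
Q* = √(2DS / (H(1 − d/p))) = √(2 × 24,625 × 862 / (3.52 × 0.7068)).
= √(42,453,500 / 2.4881) ≈ 4130.696.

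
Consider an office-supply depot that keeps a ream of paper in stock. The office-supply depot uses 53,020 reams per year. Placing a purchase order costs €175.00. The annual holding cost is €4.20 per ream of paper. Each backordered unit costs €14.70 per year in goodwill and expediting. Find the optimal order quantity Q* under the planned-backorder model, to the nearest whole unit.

Q* ≈ 2,383 reams

With planned backorders, Q* = √(2DS/H) · √((H+B)/B).
√(2DS/H) = √(2 × 53,020 × 175 / 4.2) = 2101.983.
√((H+B)/B) = √((4.2+14.7)/14.7) = 1.1339.
Q* ≈ 2383.425.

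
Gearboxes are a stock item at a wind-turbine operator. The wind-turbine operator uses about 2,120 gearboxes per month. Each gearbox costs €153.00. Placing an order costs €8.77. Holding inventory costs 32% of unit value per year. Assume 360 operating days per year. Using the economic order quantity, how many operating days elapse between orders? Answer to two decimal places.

T ≈ 1.35 days

Annual demand D = 2,120 × 12 = 25,440.
Holding cost H = 0.32 × €153.00 = €48.9600 per unit per year.
EOQ = √(2DS/H) = √(2 × 25,440 × 8.77 / 48.96) ≈ 95.47.
Cycle time = Q*/D × 360 = 95.47 / 25,440 × 360 ≈ 1.351 days.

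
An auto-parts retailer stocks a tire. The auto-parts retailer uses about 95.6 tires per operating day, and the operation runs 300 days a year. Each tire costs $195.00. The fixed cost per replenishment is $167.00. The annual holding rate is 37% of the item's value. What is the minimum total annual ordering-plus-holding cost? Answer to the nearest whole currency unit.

Annual demand D = 95.6 × 300 = 28,680.
Holding cost H = 0.37 × $195.00 = $72.1500 per unit per year.
Q* = √(2DS/H) = √(2 × 28,680 × 167 / 72.15) ≈ 364.37.
At the optimum the two cost components are equal, so total cost = 2·(Q*/2)H = Q*·H.
Minimum total = √(2DSH) = √(2 × 28,680 × 167 × 72.15) ≈ 26289.418.

TC* ≈ $26,289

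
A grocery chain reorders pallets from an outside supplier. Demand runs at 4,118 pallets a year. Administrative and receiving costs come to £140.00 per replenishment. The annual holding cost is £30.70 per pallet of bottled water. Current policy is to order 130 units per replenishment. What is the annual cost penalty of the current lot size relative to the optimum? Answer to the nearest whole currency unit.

Extra cost ≈ £481 per year

EOQ = √(2DS/H) = √(2 × 4,118 × 140 / 30.7) ≈ 193.80.
Cost at Q* = (D/Q*)S + (Q*/2)H = √(2DSH) ≈ £5,949.65.
Cost at Q = 130: (4,118/130)×140 + (130/2)×30.7 = £4,434.77 + £1,995.50 = £6,430.27.
Excess = £6,430.27 − £5,949.65 = £480.62.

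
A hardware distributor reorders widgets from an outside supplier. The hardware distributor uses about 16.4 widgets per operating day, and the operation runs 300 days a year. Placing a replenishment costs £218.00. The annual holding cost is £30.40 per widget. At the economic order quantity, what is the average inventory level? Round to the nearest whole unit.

Annual demand D = 16.4 × 300 = 4,920.
Q* = √(2DS/H) = √(2 × 4,920 × 218 / 30.4) ≈ 265.64.
Average inventory = Q*/2 ≈ 265.64 / 2 = 132.819.

Average inventory ≈ 133 widgets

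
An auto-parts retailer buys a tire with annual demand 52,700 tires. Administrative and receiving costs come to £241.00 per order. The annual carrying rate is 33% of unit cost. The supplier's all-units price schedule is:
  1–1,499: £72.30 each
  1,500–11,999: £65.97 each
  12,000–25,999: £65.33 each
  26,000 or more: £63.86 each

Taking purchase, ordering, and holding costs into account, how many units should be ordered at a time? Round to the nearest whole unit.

Holding cost per unit per year at price C is H = 0.33·C.
Evaluate total cost at each tier's feasible EOQ or, if the EOQ is below the tier, at the tier's minimum quantity.
EOQ at £72.30 = 1031.8 (feasible in tier 1): TC = 52,700×£72.30 + (52,700/1031.8)×241 + (1031.8/2)×0.33×£72.30 = £3,834,828.12.
EOQ at £65.97 = 1080.2 < 1500, so use break Q=1500: TC = 52,700×£65.97 + (52,700/1500.0)×241 + (1500.0/2)×0.33×£65.97 = £3,501,413.71.
EOQ at £65.33 = 1085.5 < 12000, so use break Q=12000: TC = 52,700×£65.33 + (52,700/12000.0)×241 + (12000.0/2)×0.33×£65.33 = £3,573,302.79.
EOQ at £63.86 = 1097.9 < 26000, so use break Q=26000: TC = 52,700×£63.86 + (52,700/26000.0)×241 + (26000.0/2)×0.33×£63.86 = £3,639,869.89.
Lowest total cost is £3,501,413.71 at Q = 1500.0.

Q* ≈ 1,500 tires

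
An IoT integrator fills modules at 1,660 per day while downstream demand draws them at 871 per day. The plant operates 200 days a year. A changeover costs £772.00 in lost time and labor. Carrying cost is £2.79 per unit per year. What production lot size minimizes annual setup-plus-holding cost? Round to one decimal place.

Q* ≈ 14,241.7 modules

Annual demand D = 871 × 200 = 174,200.
Production build-up factor (1 − d/p) = 1 − 871/1,660 = 0.4753.
Q* = √(2DS / (H(1 − d/p))) = √(2 × 174,200 × 772 / (2.79 × 0.4753)).
= √(268,964,800 / 1.3261) ≈ 14241.678.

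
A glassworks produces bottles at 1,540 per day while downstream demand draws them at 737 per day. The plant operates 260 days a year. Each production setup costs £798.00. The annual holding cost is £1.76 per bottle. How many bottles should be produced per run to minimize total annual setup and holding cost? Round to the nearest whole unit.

Annual demand D = 737 × 260 = 191,620.
Production build-up factor (1 − d/p) = 1 − 737/1,540 = 0.5214.
Q* = √(2DS / (H(1 − d/p))) = √(2 × 191,620 × 798 / (1.76 × 0.5214)).
= √(305,825,520 / 0.9177) ≈ 18255.054.

Q* ≈ 18,255 bottles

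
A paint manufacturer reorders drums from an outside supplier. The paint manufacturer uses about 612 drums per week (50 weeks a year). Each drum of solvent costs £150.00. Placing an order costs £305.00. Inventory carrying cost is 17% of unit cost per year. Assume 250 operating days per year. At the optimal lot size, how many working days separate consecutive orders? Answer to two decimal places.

T ≈ 6.99 days

Annual demand D = 612 × 50 = 30,600.
Holding cost H = 0.17 × £150.00 = £25.5000 per unit per year.
The optimal lot size = √(2DS/H) = √(2 × 30,600 × 305 / 25.5) ≈ 855.57.
Cycle time = Q*/D × 250 = 855.57 / 30,600 × 250 ≈ 6.990 days.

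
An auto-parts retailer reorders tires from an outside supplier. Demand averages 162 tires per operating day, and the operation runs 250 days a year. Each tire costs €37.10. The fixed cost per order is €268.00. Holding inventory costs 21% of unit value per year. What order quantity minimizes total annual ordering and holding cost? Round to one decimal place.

Q* ≈ 1,669.2 tires

Annual demand D = 162 × 250 = 40,500.
Holding cost H = 0.21 × €37.10 = €7.7910 per unit per year.
EOQ = √(2DS / H) = √(2 × 40,500 × 268 / 7.791).
= √(21,708,000 / 7.791) = √2,786,291.8752 ≈ 1669.219.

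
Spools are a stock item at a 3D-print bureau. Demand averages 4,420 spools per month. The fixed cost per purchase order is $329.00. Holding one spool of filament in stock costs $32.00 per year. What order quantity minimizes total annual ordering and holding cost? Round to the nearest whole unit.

Q* ≈ 1,044 spools

Annual demand D = 4,420 × 12 = 53,040.
EOQ = √(2DS / H) = √(2 × 53,040 × 329 / 32).
= √(34,900,320 / 32) = √1,090,635 ≈ 1044.335.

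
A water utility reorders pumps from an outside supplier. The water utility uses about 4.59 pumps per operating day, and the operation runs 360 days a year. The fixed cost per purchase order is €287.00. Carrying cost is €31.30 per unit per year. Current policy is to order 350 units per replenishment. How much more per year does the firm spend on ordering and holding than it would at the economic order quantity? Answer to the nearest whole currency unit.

Annual demand D = 4.59 × 360 = 1,652.4.
EOQ = √(2DS/H) = √(2 × 1,652.4 × 287 / 31.3) ≈ 174.08.
Cost at Q* = (D/Q*)S + (Q*/2)H = √(2DSH) ≈ €5,448.61.
Cost at Q = 350: (1,652.4/350)×287 + (350/2)×31.3 = €1,354.97 + €5,477.50 = €6,832.47.
Excess = €6,832.47 − €5,448.61 = €1,383.86.

Extra cost ≈ €1,384 per year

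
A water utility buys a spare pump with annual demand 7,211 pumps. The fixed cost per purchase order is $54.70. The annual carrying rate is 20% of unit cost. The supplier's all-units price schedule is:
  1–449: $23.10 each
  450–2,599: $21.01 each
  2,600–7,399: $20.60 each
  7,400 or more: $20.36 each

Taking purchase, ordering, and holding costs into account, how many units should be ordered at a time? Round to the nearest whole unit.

Q* ≈ 450 pumps

Holding cost per unit per year at price C is H = 0.20·C.
For each price level, check whether its EOQ is feasible; otherwise the best quantity at that price is the breakpoint.
EOQ at $23.10 = 413.2 (feasible in tier 1): TC = 7,211×$23.10 + (7,211/413.2)×54.7 + (413.2/2)×0.20×$23.10 = $168,483.19.
EOQ at $21.01 = 433.3 < 450, so use break Q=450: TC = 7,211×$21.01 + (7,211/450.0)×54.7 + (450.0/2)×0.20×$21.01 = $153,325.10.
EOQ at $20.60 = 437.6 < 2600, so use break Q=2600: TC = 7,211×$20.60 + (7,211/2600.0)×54.7 + (2600.0/2)×0.20×$20.60 = $154,054.31.
EOQ at $20.36 = 440.2 < 7400, so use break Q=7400: TC = 7,211×$20.36 + (7,211/7400.0)×54.7 + (7400.0/2)×0.20×$20.36 = $161,935.66.
Lowest total cost is $153,325.10 at Q = 450.0.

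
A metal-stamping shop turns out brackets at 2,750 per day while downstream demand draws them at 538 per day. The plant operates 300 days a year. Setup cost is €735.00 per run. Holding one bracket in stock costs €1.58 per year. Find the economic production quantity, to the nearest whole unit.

Annual demand D = 538 × 300 = 161,400.
Production build-up factor (1 − d/p) = 1 − 538/2,750 = 0.8044.
Q* = √(2DS / (H(1 − d/p))) = √(2 × 161,400 × 735 / (1.58 × 0.8044)).
= √(237,258,000 / 1.2709) ≈ 13663.302.

Q* ≈ 13,663 brackets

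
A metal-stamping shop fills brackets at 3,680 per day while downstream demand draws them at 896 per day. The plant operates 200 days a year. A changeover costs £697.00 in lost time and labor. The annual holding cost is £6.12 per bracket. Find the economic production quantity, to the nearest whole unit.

Annual demand D = 896 × 200 = 179,200.
Production build-up factor (1 − d/p) = 1 − 896/3,680 = 0.7565.
Q* = √(2DS / (H(1 − d/p))) = √(2 × 179,200 × 697 / (6.12 × 0.7565)).
= √(249,804,800 / 4.6299) ≈ 7345.375.

Q* ≈ 7,345 brackets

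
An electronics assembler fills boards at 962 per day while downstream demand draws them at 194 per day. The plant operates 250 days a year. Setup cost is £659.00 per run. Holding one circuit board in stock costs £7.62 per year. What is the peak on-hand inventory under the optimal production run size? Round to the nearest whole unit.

Annual demand D = 194 × 250 = 48,500.
Production build-up factor (1 − d/p) = 1 − 194/962 = 0.7983.
Q* = √(2DS / (H(1 − d/p))) = √(2 × 48,500 × 659 / (7.62 × 0.7983)).
= √(63,923,000 / 6.0833) ≈ 3241.589.
Maximum inventory = Q*(1 − d/p) = 3241.589 × 0.7983 ≈ 2587.880.

I_max ≈ 2,588 boards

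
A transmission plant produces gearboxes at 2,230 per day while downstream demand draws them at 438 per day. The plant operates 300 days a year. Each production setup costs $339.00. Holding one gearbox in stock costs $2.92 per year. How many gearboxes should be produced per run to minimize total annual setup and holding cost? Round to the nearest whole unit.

Annual demand D = 438 × 300 = 131,400.
Production build-up factor (1 − d/p) = 1 − 438/2,230 = 0.8036.
Q* = √(2DS / (H(1 − d/p))) = √(2 × 131,400 × 339 / (2.92 × 0.8036)).
= √(89,089,200 / 2.3465) ≈ 6161.757.

Q* ≈ 6,162 gearboxes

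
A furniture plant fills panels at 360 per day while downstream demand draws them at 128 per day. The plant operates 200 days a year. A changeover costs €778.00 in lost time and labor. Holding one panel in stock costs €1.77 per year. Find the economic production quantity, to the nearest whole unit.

Annual demand D = 128 × 200 = 25,600.
Production build-up factor (1 − d/p) = 1 − 128/360 = 0.6444.
Q* = √(2DS / (H(1 − d/p))) = √(2 × 25,600 × 778 / (1.77 × 0.6444)).
= √(39,833,600 / 1.1407) ≈ 5909.427.

Q* ≈ 5,909 panels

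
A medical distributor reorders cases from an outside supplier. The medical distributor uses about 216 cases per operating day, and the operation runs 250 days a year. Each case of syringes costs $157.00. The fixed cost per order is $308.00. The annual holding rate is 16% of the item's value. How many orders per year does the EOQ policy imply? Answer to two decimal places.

N ≈ 46.93 orders per year

Annual demand D = 216 × 250 = 54,000.
Holding cost H = 0.16 × $157.00 = $25.1200 per unit per year.
EOQ = √(2DS/H) = √(2 × 54,000 × 308 / 25.12) ≈ 1150.74.
Orders per year = D / Q* = 54,000 / 1150.74 ≈ 46.926.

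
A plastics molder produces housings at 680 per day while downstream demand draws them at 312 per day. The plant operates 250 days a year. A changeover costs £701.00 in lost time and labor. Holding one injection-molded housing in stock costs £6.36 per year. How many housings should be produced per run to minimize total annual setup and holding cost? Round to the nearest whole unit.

Q* ≈ 5,637 housings

Annual demand D = 312 × 250 = 78,000.
Production build-up factor (1 − d/p) = 1 − 312/680 = 0.5412.
Q* = √(2DS / (H(1 − d/p))) = √(2 × 78,000 × 701 / (6.36 × 0.5412)).
= √(109,356,000 / 3.4419) ≈ 5636.679.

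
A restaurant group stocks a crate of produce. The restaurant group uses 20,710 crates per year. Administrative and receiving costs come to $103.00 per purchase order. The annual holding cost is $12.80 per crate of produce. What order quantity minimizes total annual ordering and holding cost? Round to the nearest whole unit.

Q* ≈ 577 crates

EOQ = √(2DS / H) = √(2 × 20,710 × 103 / 12.8).
= √(4,266,260 / 12.8) = √333,301.5625 ≈ 577.323.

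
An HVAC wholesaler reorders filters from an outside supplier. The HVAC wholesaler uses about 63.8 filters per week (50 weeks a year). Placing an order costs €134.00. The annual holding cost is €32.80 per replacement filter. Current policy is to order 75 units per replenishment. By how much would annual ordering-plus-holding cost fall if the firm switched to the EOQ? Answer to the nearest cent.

Annual demand D = 63.8 × 50 = 3,190.
EOQ = √(2DS/H) = √(2 × 3,190 × 134 / 32.8) ≈ 161.45.
Cost at Q* = (D/Q*)S + (Q*/2)H = √(2DSH) ≈ €5,295.41.
Cost at Q = 75: (3,190/75)×134 + (75/2)×32.8 = €5,699.47 + €1,230.00 = €6,929.47.
Excess = €6,929.47 − €5,295.41 = €1,634.06.

Extra cost ≈ €1,634.06 per year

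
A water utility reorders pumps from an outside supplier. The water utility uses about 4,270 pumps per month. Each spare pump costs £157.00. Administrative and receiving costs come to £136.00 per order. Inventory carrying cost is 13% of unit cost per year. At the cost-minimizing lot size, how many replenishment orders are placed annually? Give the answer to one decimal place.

Annual demand D = 4,270 × 12 = 51,240.
Holding cost H = 0.13 × £157.00 = £20.4100 per unit per year.
EOQ = √(2DS/H) = √(2 × 51,240 × 136 / 20.41) ≈ 826.36.
Orders per year = D / Q* = 51,240 / 826.36 ≈ 62.007.

N ≈ 62.0 orders per year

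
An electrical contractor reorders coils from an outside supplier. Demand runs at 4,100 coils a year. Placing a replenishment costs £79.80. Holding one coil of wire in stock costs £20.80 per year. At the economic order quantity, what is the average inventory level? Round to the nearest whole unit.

EOQ = √(2DS/H) = √(2 × 4,100 × 79.8 / 20.8) ≈ 177.37.
Average inventory = Q*/2 ≈ 177.37 / 2 = 88.684.

Average inventory ≈ 89 coils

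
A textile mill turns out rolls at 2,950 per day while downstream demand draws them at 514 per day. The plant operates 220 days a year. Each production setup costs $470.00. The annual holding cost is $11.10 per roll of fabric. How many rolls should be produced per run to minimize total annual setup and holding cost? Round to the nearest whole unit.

Annual demand D = 514 × 220 = 113,080.
Production build-up factor (1 − d/p) = 1 − 514/2,950 = 0.8258.
Q* = √(2DS / (H(1 − d/p))) = √(2 × 113,080 × 470 / (11.1 × 0.8258)).
= √(106,295,200 / 9.166) ≈ 3405.397.

Q* ≈ 3,405 rolls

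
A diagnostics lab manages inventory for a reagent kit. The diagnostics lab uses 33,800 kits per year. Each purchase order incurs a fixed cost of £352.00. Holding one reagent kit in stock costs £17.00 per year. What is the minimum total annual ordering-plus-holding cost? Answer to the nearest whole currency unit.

The optimal lot size = √(2DS/H) = √(2 × 33,800 × 352 / 17) ≈ 1183.10.
At Q*, ordering cost (D/Q*)S equals holding cost (Q*/2)H, each = √(DSH/2).
Minimum total = √(2DSH) = √(2 × 33,800 × 352 × 17) ≈ 20112.643.

TC* ≈ £20,113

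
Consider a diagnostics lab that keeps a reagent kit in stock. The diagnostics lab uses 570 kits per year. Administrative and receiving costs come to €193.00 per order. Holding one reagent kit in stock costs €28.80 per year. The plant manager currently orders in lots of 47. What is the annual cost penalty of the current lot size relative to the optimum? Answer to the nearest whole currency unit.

EOQ = √(2DS/H) = √(2 × 570 × 193 / 28.8) ≈ 87.40.
Cost at Q* = (D/Q*)S + (Q*/2)H = √(2DSH) ≈ €2,517.26.
Cost at Q = 47: (570/47)×193 + (47/2)×28.8 = €2,340.64 + €676.80 = €3,017.44.
Excess = €3,017.44 − €2,517.26 = €500.18.

Extra cost ≈ €500 per year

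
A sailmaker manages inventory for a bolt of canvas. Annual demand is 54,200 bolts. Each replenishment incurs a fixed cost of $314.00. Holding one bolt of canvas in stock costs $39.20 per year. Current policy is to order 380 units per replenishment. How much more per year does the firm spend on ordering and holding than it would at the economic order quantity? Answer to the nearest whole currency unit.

EOQ = √(2DS/H) = √(2 × 54,200 × 314 / 39.2) ≈ 931.83.
Cost at Q* = (D/Q*)S + (Q*/2)H = √(2DSH) ≈ $36,527.71.
Cost at Q = 380: (54,200/380)×314 + (380/2)×39.2 = $44,786.32 + $7,448.00 = $52,234.32.
Excess = $52,234.32 − $36,527.71 = $15,706.60.

Extra cost ≈ $15,707 per year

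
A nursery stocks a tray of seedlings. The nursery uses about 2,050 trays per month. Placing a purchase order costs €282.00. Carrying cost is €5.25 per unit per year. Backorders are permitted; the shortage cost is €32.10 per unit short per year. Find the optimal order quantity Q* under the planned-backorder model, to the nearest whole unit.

Annual demand D = 2,050 × 12 = 24,600.
With planned backorders, Q* = √(2DS/H) · √((H+B)/B).
√(2DS/H) = √(2 × 24,600 × 282 / 5.25) = 1625.652.
√((H+B)/B) = √((5.25+32.1)/32.1) = 1.0787.
Q* ≈ 1753.558.

Q* ≈ 1,754 trays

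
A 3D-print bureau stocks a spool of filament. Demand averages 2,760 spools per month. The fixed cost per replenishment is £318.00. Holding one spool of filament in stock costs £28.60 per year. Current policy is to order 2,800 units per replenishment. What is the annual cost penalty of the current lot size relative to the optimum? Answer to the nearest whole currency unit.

Annual demand D = 2,760 × 12 = 33,120.
EOQ = √(2DS/H) = √(2 × 33,120 × 318 / 28.6) ≈ 858.20.
Cost at Q* = (D/Q*)S + (Q*/2)H = √(2DSH) ≈ £24,544.64.
Cost at Q = 2,800: (33,120/2,800)×318 + (2,800/2)×28.6 = £3,761.49 + £40,040.00 = £43,801.49.
Excess = £43,801.49 − £24,544.64 = £19,256.84.

Extra cost ≈ £19,257 per year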